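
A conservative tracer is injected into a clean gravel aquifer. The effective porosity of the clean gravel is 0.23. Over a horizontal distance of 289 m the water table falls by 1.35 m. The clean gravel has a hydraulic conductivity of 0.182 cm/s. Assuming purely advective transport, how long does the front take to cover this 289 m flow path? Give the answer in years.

Convert K: 0.182 cm/s × 864 = 157.2 m/day.
Hydraulic gradient i = Δh / L = 1.35 / 289 = 0.004671.
Darcy flux q = K · i = 157.2 × 0.004671 = 0.7345 m/day.
Seepage velocity v = q / n_e = 0.7345 / 0.23 = 3.194 m/day.
Travel time t = L / v = 289 / 3.194 = 90.49 days = 0.2478 years.

0.248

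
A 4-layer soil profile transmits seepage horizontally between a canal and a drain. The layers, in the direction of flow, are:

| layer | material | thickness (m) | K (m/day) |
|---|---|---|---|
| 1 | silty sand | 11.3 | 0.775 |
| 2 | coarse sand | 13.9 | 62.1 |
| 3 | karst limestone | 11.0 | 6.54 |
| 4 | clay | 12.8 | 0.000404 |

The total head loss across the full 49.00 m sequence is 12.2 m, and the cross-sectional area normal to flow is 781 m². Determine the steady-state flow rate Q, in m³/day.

Flow is perpendicular to layering, so the layers act in series and the equivalent K is the thickness-weighted harmonic mean.
Total thickness L = 11.3 + 13.9 + 11.0 + 12.8 = 49.00 m.
Σ(b_i/K_i) = 11.3/0.775 + 13.9/62.1 + 11.0/6.54 + 12.8/0.000404 = 31700 d.
K_eq = L / Σ(b_i/K_i) = 49.00 / 31700 = 0.001546 m/day.
Q = K_eq · A · (Δh/L) = 0.001546 × 781 × (12.2/49.00) = 0.3006 m³/day.

0.301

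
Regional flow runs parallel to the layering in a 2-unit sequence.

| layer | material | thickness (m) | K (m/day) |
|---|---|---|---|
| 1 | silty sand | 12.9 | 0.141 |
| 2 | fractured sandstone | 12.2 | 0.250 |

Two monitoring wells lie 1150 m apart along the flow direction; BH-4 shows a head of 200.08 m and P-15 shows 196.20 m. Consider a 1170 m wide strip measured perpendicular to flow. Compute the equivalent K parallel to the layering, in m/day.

0.194

Flow is parallel to layering, so each bed carries its own Darcy discharge and the transmissivities add.
Σ(K_i·b_i) = 0.141×12.9 + 0.250×12.2 = 4.869 m²/day.
Total thickness b = 25.10 m, so K_eq = Σ(K_i·b_i)/b = 0.1940 m/day.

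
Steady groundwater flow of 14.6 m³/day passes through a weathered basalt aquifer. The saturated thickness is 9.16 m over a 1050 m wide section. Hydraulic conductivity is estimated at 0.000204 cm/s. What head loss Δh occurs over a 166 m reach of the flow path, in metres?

1.43

Convert K: 0.000204 cm/s × 864 = 0.1763 m/day.
Cross-sectional area A = 1050 × 9.16 = 9618 m².
From Q = K·A·i, i = Q / (K·A) = 14.6 / (0.1763 × 9618) = 0.008612.
Head loss Δh = i · L = 0.008612 × 166 = 1.430 m.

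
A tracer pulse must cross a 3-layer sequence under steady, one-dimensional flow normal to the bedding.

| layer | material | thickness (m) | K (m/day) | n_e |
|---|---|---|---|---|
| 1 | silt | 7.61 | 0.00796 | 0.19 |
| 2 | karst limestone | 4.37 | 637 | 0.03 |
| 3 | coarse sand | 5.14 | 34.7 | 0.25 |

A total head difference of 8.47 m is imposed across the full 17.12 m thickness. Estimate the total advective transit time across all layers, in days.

323

With flow normal to the layers, continuity requires the same specific discharge q through every layer.
Σ(b_i/K_i) = 7.61/0.00796 + 4.37/637 + 5.14/34.7 = 956.2 d.
q = Δh / Σ(b_i/K_i) = 8.47 / 956.2 = 0.008858 m/day.
In each layer the seepage velocity is v_i = q/n_i, so the layer transit time is t_i = b_i·n_i / q:
  layer 1 (silt): t_1 = 7.61 × 0.19 / 0.008858 = 163.2 d
  layer 2 (karst limestone): t_2 = 4.37 × 0.03 / 0.008858 = 14.80 d
  layer 3 (coarse sand): t_3 = 5.14 × 0.25 / 0.008858 = 145.1 d
Total t = Σ t_i = 323.1 days.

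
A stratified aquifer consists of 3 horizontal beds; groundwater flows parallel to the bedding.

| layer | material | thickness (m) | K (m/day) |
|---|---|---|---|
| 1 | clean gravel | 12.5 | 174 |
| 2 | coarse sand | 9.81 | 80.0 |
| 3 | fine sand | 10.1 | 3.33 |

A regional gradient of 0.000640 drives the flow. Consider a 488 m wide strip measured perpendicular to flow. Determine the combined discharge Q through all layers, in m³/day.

Flow is parallel to layering, so each bed carries its own Darcy discharge and the transmissivities add.
Σ(K_i·b_i) = 174×12.5 + 80.0×9.81 + 3.33×10.1 = 2993 m²/day.
Hydraulic gradient i = 0.000640.
Q = Σ(K_i·b_i) · W · i = 2993 × 488 × 0.0006400 = 934.9 m³/day.

935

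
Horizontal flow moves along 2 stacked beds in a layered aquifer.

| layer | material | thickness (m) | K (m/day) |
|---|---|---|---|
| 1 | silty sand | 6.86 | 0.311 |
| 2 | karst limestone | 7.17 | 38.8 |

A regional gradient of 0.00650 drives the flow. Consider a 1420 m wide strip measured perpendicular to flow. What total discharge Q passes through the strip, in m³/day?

Flow is parallel to layering, so each bed carries its own Darcy discharge and the transmissivities add.
Σ(K_i·b_i) = 0.311×6.86 + 38.8×7.17 = 280.3 m²/day.
Hydraulic gradient i = 0.00650.
Q = Σ(K_i·b_i) · W · i = 280.3 × 1420 × 0.006500 = 2587 m³/day.

2590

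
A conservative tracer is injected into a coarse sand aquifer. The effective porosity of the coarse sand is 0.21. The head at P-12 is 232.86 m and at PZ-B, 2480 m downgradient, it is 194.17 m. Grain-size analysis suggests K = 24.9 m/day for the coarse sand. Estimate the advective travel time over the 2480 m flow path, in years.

3.67

Hydraulic gradient i = (232.86 − 194.17) / 2480 = 38.69 / 2480 = 0.01560.
Darcy flux q = K · i = 24.90 × 0.01560 = 0.3885 m/day.
Seepage velocity v = q / n_e = 0.3885 / 0.21 = 1.850 m/day.
Travel time t = L / v = 2480 / 1.850 = 1341 days = 3.671 years.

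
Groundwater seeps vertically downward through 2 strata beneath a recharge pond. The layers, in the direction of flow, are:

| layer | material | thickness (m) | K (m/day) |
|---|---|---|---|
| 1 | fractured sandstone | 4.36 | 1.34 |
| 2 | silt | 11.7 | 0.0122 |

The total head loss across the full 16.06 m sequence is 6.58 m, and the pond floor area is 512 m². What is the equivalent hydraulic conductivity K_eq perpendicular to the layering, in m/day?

Flow is perpendicular to layering, so the layers act in series and the equivalent K is the thickness-weighted harmonic mean.
Total thickness L = 4.36 + 11.7 = 16.06 m.
Σ(b_i/K_i) = 4.36/1.34 + 11.7/0.0122 = 962.3 d.
K_eq = L / Σ(b_i/K_i) = 16.06 / 962.3 = 0.01669 m/day.

0.0167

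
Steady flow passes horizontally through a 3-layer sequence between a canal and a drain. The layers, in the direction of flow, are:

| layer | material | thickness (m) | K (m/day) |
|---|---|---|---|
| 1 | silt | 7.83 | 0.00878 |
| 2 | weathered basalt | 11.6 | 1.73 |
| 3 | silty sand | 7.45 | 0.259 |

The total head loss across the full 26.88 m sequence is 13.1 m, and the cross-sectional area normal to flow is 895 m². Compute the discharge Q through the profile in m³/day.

Flow is perpendicular to layering, so the layers act in series and the equivalent K is the thickness-weighted harmonic mean.
Total thickness L = 7.83 + 11.6 + 7.45 = 26.88 m.
Σ(b_i/K_i) = 7.83/0.00878 + 11.6/1.73 + 7.45/0.259 = 927.3 d.
K_eq = L / Σ(b_i/K_i) = 26.88 / 927.3 = 0.02899 m/day.
Q = K_eq · A · (Δh/L) = 0.02899 × 895 × (13.1/26.88) = 12.64 m³/day.

12.6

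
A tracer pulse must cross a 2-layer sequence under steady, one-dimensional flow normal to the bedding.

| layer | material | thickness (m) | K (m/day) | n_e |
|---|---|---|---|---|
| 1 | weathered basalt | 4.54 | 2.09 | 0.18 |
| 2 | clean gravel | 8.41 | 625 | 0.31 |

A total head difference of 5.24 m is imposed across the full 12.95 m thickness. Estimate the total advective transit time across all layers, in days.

1.43

With flow normal to the layers, continuity requires the same specific discharge q through every layer.
Σ(b_i/K_i) = 4.54/2.09 + 8.41/625 = 2.186 d.
q = Δh / Σ(b_i/K_i) = 5.24 / 2.186 = 2.397 m/day.
In each layer the seepage velocity is v_i = q/n_i, so the layer transit time is t_i = b_i·n_i / q:
  layer 1 (weathered basalt): t_1 = 4.54 × 0.18 / 2.397 = 0.3409 d
  layer 2 (clean gravel): t_2 = 8.41 × 0.31 / 2.397 = 1.087 d
Total t = Σ t_i = 1.428 days.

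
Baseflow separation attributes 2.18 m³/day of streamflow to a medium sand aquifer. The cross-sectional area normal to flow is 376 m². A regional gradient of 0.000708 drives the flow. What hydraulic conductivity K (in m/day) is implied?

Hydraulic gradient i = 0.000708.
From Q = K·A·i, K = Q / (A·i) = 2.18 / (376.0 × 0.0007080) = 8.189 m/day.

8.19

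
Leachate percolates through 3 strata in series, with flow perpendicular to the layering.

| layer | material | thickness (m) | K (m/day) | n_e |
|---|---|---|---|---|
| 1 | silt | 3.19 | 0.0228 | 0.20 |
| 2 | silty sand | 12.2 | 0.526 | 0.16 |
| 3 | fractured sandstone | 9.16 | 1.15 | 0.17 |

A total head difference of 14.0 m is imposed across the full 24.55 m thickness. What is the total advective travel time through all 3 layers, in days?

With flow normal to the layers, continuity requires the same specific discharge q through every layer.
Σ(b_i/K_i) = 3.19/0.0228 + 12.2/0.526 + 9.16/1.15 = 171.1 d.
q = Δh / Σ(b_i/K_i) = 14.0 / 171.1 = 0.08184 m/day.
In each layer the seepage velocity is v_i = q/n_i, so the layer transit time is t_i = b_i·n_i / q:
  layer 1 (silt): t_1 = 3.19 × 0.20 / 0.08184 = 7.796 d
  layer 2 (silty sand): t_2 = 12.2 × 0.16 / 0.08184 = 23.85 d
  layer 3 (fractured sandstone): t_3 = 9.16 × 0.17 / 0.08184 = 19.03 d
Total t = Σ t_i = 50.68 days.

50.7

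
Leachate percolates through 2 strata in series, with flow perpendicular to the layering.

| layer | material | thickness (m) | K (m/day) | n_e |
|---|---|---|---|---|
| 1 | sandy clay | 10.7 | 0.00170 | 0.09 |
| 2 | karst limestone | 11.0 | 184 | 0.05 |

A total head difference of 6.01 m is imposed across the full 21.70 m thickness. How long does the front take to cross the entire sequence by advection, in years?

With flow normal to the layers, continuity requires the same specific discharge q through every layer.
Σ(b_i/K_i) = 10.7/0.00170 + 11.0/184 = 6294 d.
q = Δh / Σ(b_i/K_i) = 6.01 / 6294 = 0.0009549 m/day.
In each layer the seepage velocity is v_i = q/n_i, so the layer transit time is t_i = b_i·n_i / q:
  layer 1 (sandy clay): t_1 = 10.7 × 0.09 / 0.0009549 = 1009 d
  layer 2 (karst limestone): t_2 = 11.0 × 0.05 / 0.0009549 = 576.0 d
Total t = Σ t_i = 1585 days = 4.338 years.

4.34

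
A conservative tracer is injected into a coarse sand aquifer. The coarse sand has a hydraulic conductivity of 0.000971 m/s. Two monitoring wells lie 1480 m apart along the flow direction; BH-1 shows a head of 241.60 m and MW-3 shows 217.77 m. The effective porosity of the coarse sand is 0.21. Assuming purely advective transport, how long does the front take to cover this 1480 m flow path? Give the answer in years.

Convert K: 0.000971 m/s × 86400 = 83.89 m/day.
Hydraulic gradient i = (241.60 − 217.77) / 1480 = 23.83 / 1480 = 0.01610.
Darcy flux q = K · i = 83.89 × 0.01610 = 1.351 m/day.
Seepage velocity v = q / n_e = 1.351 / 0.21 = 6.432 m/day.
Travel time t = L / v = 1480 / 6.432 = 230.1 days = 0.6299 years.

0.630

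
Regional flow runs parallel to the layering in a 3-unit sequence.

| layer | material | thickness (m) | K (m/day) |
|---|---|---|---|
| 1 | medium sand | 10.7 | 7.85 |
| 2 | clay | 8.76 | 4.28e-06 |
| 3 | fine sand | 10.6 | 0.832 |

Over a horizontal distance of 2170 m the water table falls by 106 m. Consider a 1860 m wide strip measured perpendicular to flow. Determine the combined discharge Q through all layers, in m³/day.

Flow is parallel to layering, so each bed carries its own Darcy discharge and the transmissivities add.
Σ(K_i·b_i) = 7.85×10.7 + 4.28e-06×8.76 + 0.832×10.6 = 92.81 m²/day.
Hydraulic gradient i = Δh / L = 106 / 2170 = 0.04885.
Q = Σ(K_i·b_i) · W · i = 92.81 × 1860 × 0.04885 = 8433 m³/day.

8430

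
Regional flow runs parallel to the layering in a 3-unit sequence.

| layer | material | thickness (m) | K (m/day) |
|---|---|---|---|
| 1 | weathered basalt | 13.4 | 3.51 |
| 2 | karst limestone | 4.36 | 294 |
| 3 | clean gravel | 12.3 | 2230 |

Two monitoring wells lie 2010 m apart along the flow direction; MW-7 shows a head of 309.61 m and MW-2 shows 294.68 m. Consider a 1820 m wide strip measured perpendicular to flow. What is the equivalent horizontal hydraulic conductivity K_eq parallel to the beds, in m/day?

957

Flow is parallel to layering, so each bed carries its own Darcy discharge and the transmissivities add.
Σ(K_i·b_i) = 3.51×13.4 + 294×4.36 + 2230×12.3 = 28758 m²/day.
Total thickness b = 30.06 m, so K_eq = Σ(K_i·b_i)/b = 956.7 m/day.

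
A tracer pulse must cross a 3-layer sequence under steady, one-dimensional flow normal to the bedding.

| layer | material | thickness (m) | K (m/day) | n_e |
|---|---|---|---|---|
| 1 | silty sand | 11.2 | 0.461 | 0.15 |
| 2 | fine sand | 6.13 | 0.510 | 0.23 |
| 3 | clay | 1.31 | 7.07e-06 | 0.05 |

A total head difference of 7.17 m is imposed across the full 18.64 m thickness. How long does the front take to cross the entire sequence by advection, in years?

With flow normal to the layers, continuity requires the same specific discharge q through every layer.
Σ(b_i/K_i) = 11.2/0.461 + 6.13/0.510 + 1.31/7.07e-06 = 1.853e+05 d.
q = Δh / Σ(b_i/K_i) = 7.17 / 1.853e+05 = 3.869e-05 m/day.
In each layer the seepage velocity is v_i = q/n_i, so the layer transit time is t_i = b_i·n_i / q:
  layer 1 (silty sand): t_1 = 11.2 × 0.15 / 3.869e-05 = 43424 d
  layer 2 (fine sand): t_2 = 6.13 × 0.23 / 3.869e-05 = 36442 d
  layer 3 (clay): t_3 = 1.31 × 0.05 / 3.869e-05 = 1693 d
Total t = Σ t_i = 81559 days = 223.3 years.

223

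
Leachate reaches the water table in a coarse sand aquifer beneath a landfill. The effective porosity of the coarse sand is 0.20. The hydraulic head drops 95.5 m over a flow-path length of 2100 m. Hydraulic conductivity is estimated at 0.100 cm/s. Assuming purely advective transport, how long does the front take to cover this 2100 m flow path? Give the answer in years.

0.293

Convert K: 0.100 cm/s × 864 = 86.40 m/day.
Hydraulic gradient i = Δh / L = 95.5 / 2100 = 0.04548.
Darcy flux q = K · i = 86.40 × 0.04548 = 3.929 m/day.
Seepage velocity v = q / n_e = 3.929 / 0.20 = 19.65 m/day.
Travel time t = L / v = 2100 / 19.65 = 106.9 days = 0.2927 years.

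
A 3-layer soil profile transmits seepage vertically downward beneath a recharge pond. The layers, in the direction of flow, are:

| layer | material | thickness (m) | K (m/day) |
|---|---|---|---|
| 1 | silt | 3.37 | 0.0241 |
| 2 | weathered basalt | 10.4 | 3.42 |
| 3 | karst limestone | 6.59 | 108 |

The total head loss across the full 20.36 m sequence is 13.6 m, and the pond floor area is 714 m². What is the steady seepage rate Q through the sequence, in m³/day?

Flow is perpendicular to layering, so the layers act in series and the equivalent K is the thickness-weighted harmonic mean.
Total thickness L = 3.37 + 10.4 + 6.59 = 20.36 m.
Σ(b_i/K_i) = 3.37/0.0241 + 10.4/3.42 + 6.59/108 = 142.9 d.
K_eq = L / Σ(b_i/K_i) = 20.36 / 142.9 = 0.1424 m/day.
Q = K_eq · A · (Δh/L) = 0.1424 × 714 × (13.6/20.36) = 67.94 m³/day.

67.9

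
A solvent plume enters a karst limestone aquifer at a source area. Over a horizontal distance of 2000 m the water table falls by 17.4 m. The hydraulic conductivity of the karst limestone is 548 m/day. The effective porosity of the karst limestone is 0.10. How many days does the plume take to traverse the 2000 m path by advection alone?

Hydraulic gradient i = Δh / L = 17.4 / 2000 = 0.008700.
Darcy flux q = K · i = 548.0 × 0.008700 = 4.768 m/day.
Seepage velocity v = q / n_e = 4.768 / 0.10 = 47.68 m/day.
Travel time t = L / v = 2000 / 47.68 = 41.95 days.

41.9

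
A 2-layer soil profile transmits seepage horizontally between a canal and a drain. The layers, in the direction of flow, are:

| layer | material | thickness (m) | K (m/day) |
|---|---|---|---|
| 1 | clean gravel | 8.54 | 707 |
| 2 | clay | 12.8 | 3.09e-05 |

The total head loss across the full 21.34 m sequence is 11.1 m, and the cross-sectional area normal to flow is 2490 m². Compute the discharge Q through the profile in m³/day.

0.0667

Flow is perpendicular to layering, so the layers act in series and the equivalent K is the thickness-weighted harmonic mean.
Total thickness L = 8.54 + 12.8 = 21.34 m.
Σ(b_i/K_i) = 8.54/707 + 12.8/3.09e-05 = 4.142e+05 d.
K_eq = L / Σ(b_i/K_i) = 21.34 / 4.142e+05 = 5.152e-05 m/day.
Q = K_eq · A · (Δh/L) = 5.152e-05 × 2490 × (11.1/21.34) = 0.06672 m³/day.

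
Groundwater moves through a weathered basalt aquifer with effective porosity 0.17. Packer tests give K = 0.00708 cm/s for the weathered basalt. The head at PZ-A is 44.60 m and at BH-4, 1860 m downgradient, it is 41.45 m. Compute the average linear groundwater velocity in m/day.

0.0609

Convert K: 0.00708 cm/s × 864 = 6.117 m/day.
Hydraulic gradient i = (44.60 − 41.45) / 1860 = 3.15 / 1860 = 0.001694.
Darcy flux q = K · i = 6.117 × 0.001694 = 0.01036 m/day.
Seepage velocity v = q / n_e = 0.01036 / 0.17 = 0.06094 m/day.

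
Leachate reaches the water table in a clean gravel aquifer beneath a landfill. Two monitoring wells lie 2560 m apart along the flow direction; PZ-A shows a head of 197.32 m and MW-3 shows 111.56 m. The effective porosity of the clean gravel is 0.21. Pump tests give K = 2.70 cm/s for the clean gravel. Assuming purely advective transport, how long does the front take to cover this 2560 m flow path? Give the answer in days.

Convert K: 2.70 cm/s × 864 = 2333 m/day.
Hydraulic gradient i = (197.32 − 111.56) / 2560 = 85.76 / 2560 = 0.03350.
Darcy flux q = K · i = 2333 × 0.03350 = 78.15 m/day.
Seepage velocity v = q / n_e = 78.15 / 0.21 = 372.1 m/day.
Travel time t = L / v = 2560 / 372.1 = 6.879 days.

6.88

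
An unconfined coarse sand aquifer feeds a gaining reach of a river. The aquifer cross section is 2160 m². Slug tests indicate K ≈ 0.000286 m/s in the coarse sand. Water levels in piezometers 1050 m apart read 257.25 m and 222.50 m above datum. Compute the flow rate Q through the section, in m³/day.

1770

Convert K: 0.000286 m/s × 86400 = 24.71 m/day.
Hydraulic gradient i = (257.25 − 222.50) / 1050 = 34.75 / 1050 = 0.03310.
Darcy's law: Q = K · A · i = 24.71 × 2160 × 0.03310 = 1766 m³/day.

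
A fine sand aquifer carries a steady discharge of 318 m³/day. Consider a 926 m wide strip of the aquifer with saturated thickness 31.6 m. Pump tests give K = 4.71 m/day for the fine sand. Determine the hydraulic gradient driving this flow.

Cross-sectional area A = 926 × 31.6 = 29262 m².
From Q = K·A·i, i = Q / (K·A) = 318 / (4.710 × 29262) = 0.002307.

0.00231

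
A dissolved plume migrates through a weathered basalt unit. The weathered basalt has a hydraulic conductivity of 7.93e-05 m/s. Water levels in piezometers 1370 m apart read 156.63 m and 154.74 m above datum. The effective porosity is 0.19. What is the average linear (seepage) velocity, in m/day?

0.0497

Convert K: 7.93e-05 m/s × 86400 = 6.852 m/day.
Hydraulic gradient i = (156.63 − 154.74) / 1370 = 1.89 / 1370 = 0.001380.
Darcy flux q = K · i = 6.852 × 0.001380 = 0.009452 m/day.
Seepage velocity v = q / n_e = 0.009452 / 0.19 = 0.04975 m/day.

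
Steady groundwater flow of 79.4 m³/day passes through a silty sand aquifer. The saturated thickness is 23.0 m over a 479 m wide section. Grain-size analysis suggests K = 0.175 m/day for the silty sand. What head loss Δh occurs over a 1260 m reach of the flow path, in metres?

Cross-sectional area A = 479 × 23.0 = 11017 m².
From Q = K·A·i, i = Q / (K·A) = 79.4 / (0.1750 × 11017) = 0.04118.
Head loss Δh = i · L = 0.04118 × 1260 = 51.89 m.

51.9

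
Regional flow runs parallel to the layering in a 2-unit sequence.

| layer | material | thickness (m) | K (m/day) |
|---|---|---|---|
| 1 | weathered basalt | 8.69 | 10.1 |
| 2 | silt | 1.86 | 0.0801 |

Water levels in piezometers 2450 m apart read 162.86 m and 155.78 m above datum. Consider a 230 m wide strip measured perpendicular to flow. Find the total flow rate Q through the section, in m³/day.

58.4

Flow is parallel to layering, so each bed carries its own Darcy discharge and the transmissivities add.
Σ(K_i·b_i) = 10.1×8.69 + 0.0801×1.86 = 87.92 m²/day.
Hydraulic gradient i = (162.86 − 155.78) / 2450 = 7.08 / 2450 = 0.002890.
Q = Σ(K_i·b_i) · W · i = 87.92 × 230 × 0.002890 = 58.43 m³/day.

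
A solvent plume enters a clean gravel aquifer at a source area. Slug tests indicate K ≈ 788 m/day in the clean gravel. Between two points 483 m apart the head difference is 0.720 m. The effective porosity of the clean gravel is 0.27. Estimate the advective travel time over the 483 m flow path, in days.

111

Hydraulic gradient i = Δh / L = 0.720 / 483 = 0.001491.
Darcy flux q = K · i = 788.0 × 0.001491 = 1.175 m/day.
Seepage velocity v = q / n_e = 1.175 / 0.27 = 4.351 m/day.
Travel time t = L / v = 483 / 4.351 = 111.0 days.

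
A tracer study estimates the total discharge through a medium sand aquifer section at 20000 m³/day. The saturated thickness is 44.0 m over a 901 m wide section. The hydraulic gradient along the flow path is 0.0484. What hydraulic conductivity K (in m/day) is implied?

Cross-sectional area A = 901 × 44.0 = 39644 m².
Hydraulic gradient i = 0.0484.
From Q = K·A·i, K = Q / (A·i) = 20000 / (39644 × 0.04840) = 10.42 m/day.

10.4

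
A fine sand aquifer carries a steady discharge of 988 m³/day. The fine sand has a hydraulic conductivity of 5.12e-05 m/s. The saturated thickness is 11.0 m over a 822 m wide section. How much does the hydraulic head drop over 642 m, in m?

15.9

Convert K: 5.12e-05 m/s × 86400 = 4.424 m/day.
Cross-sectional area A = 822 × 11.0 = 9042 m².
From Q = K·A·i, i = Q / (K·A) = 988 / (4.424 × 9042) = 0.02470.
Head loss Δh = i · L = 0.02470 × 642 = 15.86 m.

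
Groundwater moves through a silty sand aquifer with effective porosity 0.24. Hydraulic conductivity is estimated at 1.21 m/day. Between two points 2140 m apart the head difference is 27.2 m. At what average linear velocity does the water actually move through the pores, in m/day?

0.0641

Hydraulic gradient i = Δh / L = 27.2 / 2140 = 0.01271.
Darcy flux q = K · i = 1.210 × 0.01271 = 0.01538 m/day.
Seepage velocity v = q / n_e = 0.01538 / 0.24 = 0.06408 m/day.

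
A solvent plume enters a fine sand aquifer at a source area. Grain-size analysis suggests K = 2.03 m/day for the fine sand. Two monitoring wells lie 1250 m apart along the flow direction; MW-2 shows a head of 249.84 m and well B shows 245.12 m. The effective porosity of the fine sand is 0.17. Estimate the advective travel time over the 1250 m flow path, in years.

Hydraulic gradient i = (249.84 − 245.12) / 1250 = 4.72 / 1250 = 0.003776.
Darcy flux q = K · i = 2.030 × 0.003776 = 0.007665 m/day.
Seepage velocity v = q / n_e = 0.007665 / 0.17 = 0.04509 m/day.
Travel time t = L / v = 1250 / 0.04509 = 27722 days = 75.90 years.

75.9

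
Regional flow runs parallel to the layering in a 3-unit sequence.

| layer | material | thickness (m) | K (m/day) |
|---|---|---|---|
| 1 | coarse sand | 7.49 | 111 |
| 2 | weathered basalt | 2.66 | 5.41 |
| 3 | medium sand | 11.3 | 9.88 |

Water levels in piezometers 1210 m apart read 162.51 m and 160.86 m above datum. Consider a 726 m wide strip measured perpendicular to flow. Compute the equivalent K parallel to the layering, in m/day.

44.6

Flow is parallel to layering, so each bed carries its own Darcy discharge and the transmissivities add.
Σ(K_i·b_i) = 111×7.49 + 5.41×2.66 + 9.88×11.3 = 957.4 m²/day.
Total thickness b = 21.45 m, so K_eq = Σ(K_i·b_i)/b = 44.64 m/day.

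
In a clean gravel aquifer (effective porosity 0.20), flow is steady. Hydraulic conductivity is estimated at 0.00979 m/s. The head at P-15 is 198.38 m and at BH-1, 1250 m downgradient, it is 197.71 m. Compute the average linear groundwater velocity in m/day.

2.27

Convert K: 0.00979 m/s × 86400 = 845.9 m/day.
Hydraulic gradient i = (198.38 − 197.71) / 1250 = 0.67 / 1250 = 0.0005360.
Darcy flux q = K · i = 845.9 × 0.0005360 = 0.4534 m/day.
Seepage velocity v = q / n_e = 0.4534 / 0.20 = 2.267 m/day.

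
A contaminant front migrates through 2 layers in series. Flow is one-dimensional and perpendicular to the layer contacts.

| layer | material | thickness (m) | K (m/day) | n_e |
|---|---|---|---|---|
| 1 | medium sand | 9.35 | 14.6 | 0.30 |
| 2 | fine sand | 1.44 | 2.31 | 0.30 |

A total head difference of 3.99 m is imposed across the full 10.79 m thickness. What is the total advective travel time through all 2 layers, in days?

1.03

With flow normal to the layers, continuity requires the same specific discharge q through every layer.
Σ(b_i/K_i) = 9.35/14.6 + 1.44/2.31 = 1.264 d.
q = Δh / Σ(b_i/K_i) = 3.99 / 1.264 = 3.157 m/day.
In each layer the seepage velocity is v_i = q/n_i, so the layer transit time is t_i = b_i·n_i / q:
  layer 1 (medium sand): t_1 = 9.35 × 0.30 / 3.157 = 0.8885 d
  layer 2 (fine sand): t_2 = 1.44 × 0.30 / 3.157 = 0.1368 d
Total t = Σ t_i = 1.025 days.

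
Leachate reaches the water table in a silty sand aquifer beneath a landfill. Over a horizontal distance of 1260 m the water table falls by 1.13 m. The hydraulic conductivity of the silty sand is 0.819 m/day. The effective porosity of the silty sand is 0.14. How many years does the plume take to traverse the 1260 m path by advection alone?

658

Hydraulic gradient i = Δh / L = 1.13 / 1260 = 0.0008968.
Darcy flux q = K · i = 0.8190 × 0.0008968 = 0.0007345 m/day.
Seepage velocity v = q / n_e = 0.0007345 / 0.14 = 0.005246 m/day.
Travel time t = L / v = 1260 / 0.005246 = 2.402e+05 days = 657.5 years.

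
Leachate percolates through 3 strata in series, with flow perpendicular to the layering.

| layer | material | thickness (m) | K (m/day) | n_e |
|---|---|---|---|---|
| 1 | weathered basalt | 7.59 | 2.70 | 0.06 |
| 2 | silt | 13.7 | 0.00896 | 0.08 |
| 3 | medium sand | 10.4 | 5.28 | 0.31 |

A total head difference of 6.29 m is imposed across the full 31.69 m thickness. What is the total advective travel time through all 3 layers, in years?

3.19

With flow normal to the layers, continuity requires the same specific discharge q through every layer.
Σ(b_i/K_i) = 7.59/2.70 + 13.7/0.00896 + 10.4/5.28 = 1534 d.
q = Δh / Σ(b_i/K_i) = 6.29 / 1534 = 0.004101 m/day.
In each layer the seepage velocity is v_i = q/n_i, so the layer transit time is t_i = b_i·n_i / q:
  layer 1 (weathered basalt): t_1 = 7.59 × 0.06 / 0.004101 = 111.0 d
  layer 2 (silt): t_2 = 13.7 × 0.08 / 0.004101 = 267.3 d
  layer 3 (medium sand): t_3 = 10.4 × 0.31 / 0.004101 = 786.2 d
Total t = Σ t_i = 1164 days = 3.188 years.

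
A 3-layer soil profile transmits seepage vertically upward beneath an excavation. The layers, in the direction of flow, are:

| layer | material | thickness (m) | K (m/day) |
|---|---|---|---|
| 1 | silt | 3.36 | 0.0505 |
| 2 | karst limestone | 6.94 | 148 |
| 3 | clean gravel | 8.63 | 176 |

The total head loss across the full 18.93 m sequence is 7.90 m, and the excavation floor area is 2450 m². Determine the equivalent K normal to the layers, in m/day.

0.284

Flow is perpendicular to layering, so the layers act in series and the equivalent K is the thickness-weighted harmonic mean.
Total thickness L = 3.36 + 6.94 + 8.63 = 18.93 m.
Σ(b_i/K_i) = 3.36/0.0505 + 6.94/148 + 8.63/176 = 66.63 d.
K_eq = L / Σ(b_i/K_i) = 18.93 / 66.63 = 0.2841 m/day.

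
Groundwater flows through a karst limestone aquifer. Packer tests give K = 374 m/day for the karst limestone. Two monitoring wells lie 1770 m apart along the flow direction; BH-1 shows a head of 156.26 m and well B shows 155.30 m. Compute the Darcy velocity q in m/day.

Hydraulic gradient i = (156.26 − 155.30) / 1770 = 0.96 / 1770 = 0.0005424.
Specific discharge q = K · i = 374.0 × 0.0005424 = 0.2028 m/day.

0.203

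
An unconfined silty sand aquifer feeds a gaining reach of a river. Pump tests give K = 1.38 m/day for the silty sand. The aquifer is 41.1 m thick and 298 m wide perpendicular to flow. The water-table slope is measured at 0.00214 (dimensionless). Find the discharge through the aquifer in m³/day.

36.2

Cross-sectional area A = 298 × 41.1 = 12248 m².
Hydraulic gradient i = 0.00214.
Darcy's law: Q = K · A · i = 1.380 × 12248 × 0.002140 = 36.17 m³/day.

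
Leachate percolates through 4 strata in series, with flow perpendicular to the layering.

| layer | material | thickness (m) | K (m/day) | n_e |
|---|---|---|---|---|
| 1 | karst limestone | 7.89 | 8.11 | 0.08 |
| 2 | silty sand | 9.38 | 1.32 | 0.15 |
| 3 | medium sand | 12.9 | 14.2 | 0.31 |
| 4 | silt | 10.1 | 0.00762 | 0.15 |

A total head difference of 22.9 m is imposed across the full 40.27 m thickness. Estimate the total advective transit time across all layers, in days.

440

With flow normal to the layers, continuity requires the same specific discharge q through every layer.
Σ(b_i/K_i) = 7.89/8.11 + 9.38/1.32 + 12.9/14.2 + 10.1/0.00762 = 1334 d.
q = Δh / Σ(b_i/K_i) = 22.9 / 1334 = 0.01716 m/day.
In each layer the seepage velocity is v_i = q/n_i, so the layer transit time is t_i = b_i·n_i / q:
  layer 1 (karst limestone): t_1 = 7.89 × 0.08 / 0.01716 = 36.78 d
  layer 2 (silty sand): t_2 = 9.38 × 0.15 / 0.01716 = 81.99 d
  layer 3 (medium sand): t_3 = 12.9 × 0.31 / 0.01716 = 233.0 d
  layer 4 (silt): t_4 = 10.1 × 0.15 / 0.01716 = 88.28 d
Total t = Σ t_i = 440.1 days.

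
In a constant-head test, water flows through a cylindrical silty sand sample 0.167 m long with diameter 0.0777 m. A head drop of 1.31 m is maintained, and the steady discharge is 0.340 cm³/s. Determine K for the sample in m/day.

0.790

Cross-sectional area A = π·(d/2)² = π × (0.0777/2)² = 0.004742 m².
Convert discharge: 0.340 cm³/s = 3.400e-07 m³/s.
Darcy's law rearranged: K = Q·L / (A·Δh) = 3.400e-07 × 0.167 / (0.004742 × 1.31) = 9.141e-06 m/s = 0.7898 m/day.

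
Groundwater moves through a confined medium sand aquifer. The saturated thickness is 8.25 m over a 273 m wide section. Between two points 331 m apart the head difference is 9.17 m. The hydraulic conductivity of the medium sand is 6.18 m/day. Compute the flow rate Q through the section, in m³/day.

Cross-sectional area A = 273 × 8.25 = 2252 m².
Hydraulic gradient i = Δh / L = 9.17 / 331 = 0.02770.
Darcy's law: Q = K · A · i = 6.180 × 2252 × 0.02770 = 385.6 m³/day.

386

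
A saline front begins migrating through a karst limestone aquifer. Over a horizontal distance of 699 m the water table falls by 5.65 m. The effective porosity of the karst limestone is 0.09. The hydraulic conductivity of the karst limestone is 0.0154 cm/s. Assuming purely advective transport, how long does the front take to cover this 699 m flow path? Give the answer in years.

1.60

Convert K: 0.0154 cm/s × 864 = 13.31 m/day.
Hydraulic gradient i = Δh / L = 5.65 / 699 = 0.008083.
Darcy flux q = K · i = 13.31 × 0.008083 = 0.1075 m/day.
Seepage velocity v = q / n_e = 0.1075 / 0.09 = 1.195 m/day.
Travel time t = L / v = 699 / 1.195 = 584.9 days = 1.601 years.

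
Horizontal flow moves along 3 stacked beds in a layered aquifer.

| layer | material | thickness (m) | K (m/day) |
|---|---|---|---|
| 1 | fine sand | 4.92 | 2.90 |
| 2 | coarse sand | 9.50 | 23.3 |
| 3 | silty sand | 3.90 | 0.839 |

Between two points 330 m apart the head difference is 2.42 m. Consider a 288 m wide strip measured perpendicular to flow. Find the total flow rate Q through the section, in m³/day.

Flow is parallel to layering, so each bed carries its own Darcy discharge and the transmissivities add.
Σ(K_i·b_i) = 2.90×4.92 + 23.3×9.50 + 0.839×3.90 = 238.9 m²/day.
Hydraulic gradient i = Δh / L = 2.42 / 330 = 0.007333.
Q = Σ(K_i·b_i) · W · i = 238.9 × 288 × 0.007333 = 504.5 m³/day.

505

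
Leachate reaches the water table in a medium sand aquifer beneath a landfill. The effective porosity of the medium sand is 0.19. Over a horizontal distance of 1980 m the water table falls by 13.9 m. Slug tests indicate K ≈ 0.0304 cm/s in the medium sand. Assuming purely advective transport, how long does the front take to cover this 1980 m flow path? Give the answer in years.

5.59

Convert K: 0.0304 cm/s × 864 = 26.27 m/day.
Hydraulic gradient i = Δh / L = 13.9 / 1980 = 0.007020.
Darcy flux q = K · i = 26.27 × 0.007020 = 0.1844 m/day.
Seepage velocity v = q / n_e = 0.1844 / 0.19 = 0.9705 m/day.
Travel time t = L / v = 1980 / 0.9705 = 2040 days = 5.586 years.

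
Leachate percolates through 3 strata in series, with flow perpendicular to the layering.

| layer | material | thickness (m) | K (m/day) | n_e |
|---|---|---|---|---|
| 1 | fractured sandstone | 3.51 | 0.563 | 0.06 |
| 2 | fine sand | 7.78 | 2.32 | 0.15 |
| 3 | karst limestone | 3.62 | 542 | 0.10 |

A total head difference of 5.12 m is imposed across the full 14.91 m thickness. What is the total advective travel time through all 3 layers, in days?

With flow normal to the layers, continuity requires the same specific discharge q through every layer.
Σ(b_i/K_i) = 3.51/0.563 + 7.78/2.32 + 3.62/542 = 9.595 d.
q = Δh / Σ(b_i/K_i) = 5.12 / 9.595 = 0.5336 m/day.
In each layer the seepage velocity is v_i = q/n_i, so the layer transit time is t_i = b_i·n_i / q:
  layer 1 (fractured sandstone): t_1 = 3.51 × 0.06 / 0.5336 = 0.3947 d
  layer 2 (fine sand): t_2 = 7.78 × 0.15 / 0.5336 = 2.187 d
  layer 3 (karst limestone): t_3 = 3.62 × 0.10 / 0.5336 = 0.6784 d
Total t = Σ t_i = 3.260 days.

3.26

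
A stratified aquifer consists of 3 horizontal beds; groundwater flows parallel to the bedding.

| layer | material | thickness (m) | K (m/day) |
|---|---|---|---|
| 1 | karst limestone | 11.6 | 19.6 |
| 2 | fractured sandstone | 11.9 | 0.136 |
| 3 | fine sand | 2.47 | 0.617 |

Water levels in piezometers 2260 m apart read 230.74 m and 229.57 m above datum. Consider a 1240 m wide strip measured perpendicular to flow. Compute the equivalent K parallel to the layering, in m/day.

Flow is parallel to layering, so each bed carries its own Darcy discharge and the transmissivities add.
Σ(K_i·b_i) = 19.6×11.6 + 0.136×11.9 + 0.617×2.47 = 230.5 m²/day.
Total thickness b = 25.97 m, so K_eq = Σ(K_i·b_i)/b = 8.876 m/day.

8.88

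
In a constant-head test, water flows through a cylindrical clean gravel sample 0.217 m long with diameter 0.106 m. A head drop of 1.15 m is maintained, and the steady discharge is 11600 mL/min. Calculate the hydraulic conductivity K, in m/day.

357

Cross-sectional area A = π·(d/2)² = π × (0.106/2)² = 0.008825 m².
Convert discharge: 11600 mL/min = 0.0001933 m³/s.
Darcy's law rearranged: K = Q·L / (A·Δh) = 0.0001933 × 0.217 / (0.008825 × 1.15) = 0.004134 m/s = 357.2 m/day.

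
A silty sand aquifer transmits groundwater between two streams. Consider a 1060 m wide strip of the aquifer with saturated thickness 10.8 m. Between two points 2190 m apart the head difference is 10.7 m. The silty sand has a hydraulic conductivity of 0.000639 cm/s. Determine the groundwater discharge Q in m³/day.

Convert K: 0.000639 cm/s × 864 = 0.5521 m/day.
Cross-sectional area A = 1060 × 10.8 = 11448 m².
Hydraulic gradient i = Δh / L = 10.7 / 2190 = 0.004886.
Darcy's law: Q = K · A · i = 0.5521 × 11448 × 0.004886 = 30.88 m³/day.

30.9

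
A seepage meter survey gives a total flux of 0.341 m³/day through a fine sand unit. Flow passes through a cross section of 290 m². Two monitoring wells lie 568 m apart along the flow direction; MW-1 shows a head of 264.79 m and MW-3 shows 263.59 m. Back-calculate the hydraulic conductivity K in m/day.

Hydraulic gradient i = (264.79 − 263.59) / 568 = 1.2 / 568 = 0.002113.
From Q = K·A·i, K = Q / (A·i) = 0.341 / (290.0 × 0.002113) = 0.5566 m/day.

0.557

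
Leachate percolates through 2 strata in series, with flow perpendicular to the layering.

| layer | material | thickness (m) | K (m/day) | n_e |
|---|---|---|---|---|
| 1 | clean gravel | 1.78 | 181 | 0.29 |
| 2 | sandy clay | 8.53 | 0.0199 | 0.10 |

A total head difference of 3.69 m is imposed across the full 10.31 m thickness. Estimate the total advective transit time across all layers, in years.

0.435

With flow normal to the layers, continuity requires the same specific discharge q through every layer.
Σ(b_i/K_i) = 1.78/181 + 8.53/0.0199 = 428.7 d.
q = Δh / Σ(b_i/K_i) = 3.69 / 428.7 = 0.008608 m/day.
In each layer the seepage velocity is v_i = q/n_i, so the layer transit time is t_i = b_i·n_i / q:
  layer 1 (clean gravel): t_1 = 1.78 × 0.29 / 0.008608 = 59.96 d
  layer 2 (sandy clay): t_2 = 8.53 × 0.10 / 0.008608 = 99.09 d
Total t = Σ t_i = 159.1 days = 0.4355 years.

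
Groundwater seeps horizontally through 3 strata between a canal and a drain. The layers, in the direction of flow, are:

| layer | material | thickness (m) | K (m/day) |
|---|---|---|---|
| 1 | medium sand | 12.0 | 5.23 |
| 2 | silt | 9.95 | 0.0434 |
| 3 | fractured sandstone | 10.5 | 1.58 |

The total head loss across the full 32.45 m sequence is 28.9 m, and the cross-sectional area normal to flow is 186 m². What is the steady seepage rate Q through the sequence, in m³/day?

Flow is perpendicular to layering, so the layers act in series and the equivalent K is the thickness-weighted harmonic mean.
Total thickness L = 12.0 + 9.95 + 10.5 = 32.45 m.
Σ(b_i/K_i) = 12.0/5.23 + 9.95/0.0434 + 10.5/1.58 = 238.2 d.
K_eq = L / Σ(b_i/K_i) = 32.45 / 238.2 = 0.1362 m/day.
Q = K_eq · A · (Δh/L) = 0.1362 × 186 × (28.9/32.45) = 22.57 m³/day.

22.6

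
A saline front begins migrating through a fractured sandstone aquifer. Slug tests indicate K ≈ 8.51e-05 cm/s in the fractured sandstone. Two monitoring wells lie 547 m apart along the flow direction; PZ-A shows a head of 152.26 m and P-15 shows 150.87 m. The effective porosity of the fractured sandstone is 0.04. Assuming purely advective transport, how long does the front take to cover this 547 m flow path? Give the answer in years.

Convert K: 8.51e-05 cm/s × 864 = 0.07353 m/day.
Hydraulic gradient i = (152.26 − 150.87) / 547 = 1.39 / 547 = 0.002541.
Darcy flux q = K · i = 0.07353 × 0.002541 = 0.0001868 m/day.
Seepage velocity v = q / n_e = 0.0001868 / 0.04 = 0.004671 m/day.
Travel time t = L / v = 547 / 0.004671 = 1.171e+05 days = 320.6 years.

321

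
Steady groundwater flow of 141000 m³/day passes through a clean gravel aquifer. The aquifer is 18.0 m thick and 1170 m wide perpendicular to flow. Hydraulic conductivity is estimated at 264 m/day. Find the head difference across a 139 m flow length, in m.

3.53

Cross-sectional area A = 1170 × 18.0 = 21060 m².
From Q = K·A·i, i = Q / (K·A) = 141000 / (264.0 × 21060) = 0.02536.
Head loss Δh = i · L = 0.02536 × 139 = 3.525 m.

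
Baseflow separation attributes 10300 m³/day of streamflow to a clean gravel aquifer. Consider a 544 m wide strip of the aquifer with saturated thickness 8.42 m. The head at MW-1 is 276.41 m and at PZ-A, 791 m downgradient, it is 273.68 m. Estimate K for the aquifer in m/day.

Cross-sectional area A = 544 × 8.42 = 4580 m².
Hydraulic gradient i = (276.41 − 273.68) / 791 = 2.73 / 791 = 0.003451.
From Q = K·A·i, K = Q / (A·i) = 10300 / (4580 × 0.003451) = 651.5 m/day.

652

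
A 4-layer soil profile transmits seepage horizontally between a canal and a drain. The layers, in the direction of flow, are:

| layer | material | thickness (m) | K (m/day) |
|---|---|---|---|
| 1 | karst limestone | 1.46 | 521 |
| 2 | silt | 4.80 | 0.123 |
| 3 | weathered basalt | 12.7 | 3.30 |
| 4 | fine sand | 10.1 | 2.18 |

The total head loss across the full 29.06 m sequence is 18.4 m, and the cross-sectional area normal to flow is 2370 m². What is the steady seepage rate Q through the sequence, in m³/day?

Flow is perpendicular to layering, so the layers act in series and the equivalent K is the thickness-weighted harmonic mean.
Total thickness L = 1.46 + 4.80 + 12.7 + 10.1 = 29.06 m.
Σ(b_i/K_i) = 1.46/521 + 4.80/0.123 + 12.7/3.30 + 10.1/2.18 = 47.51 d.
K_eq = L / Σ(b_i/K_i) = 29.06 / 47.51 = 0.6117 m/day.
Q = K_eq · A · (Δh/L) = 0.6117 × 2370 × (18.4/29.06) = 917.9 m³/day.

918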